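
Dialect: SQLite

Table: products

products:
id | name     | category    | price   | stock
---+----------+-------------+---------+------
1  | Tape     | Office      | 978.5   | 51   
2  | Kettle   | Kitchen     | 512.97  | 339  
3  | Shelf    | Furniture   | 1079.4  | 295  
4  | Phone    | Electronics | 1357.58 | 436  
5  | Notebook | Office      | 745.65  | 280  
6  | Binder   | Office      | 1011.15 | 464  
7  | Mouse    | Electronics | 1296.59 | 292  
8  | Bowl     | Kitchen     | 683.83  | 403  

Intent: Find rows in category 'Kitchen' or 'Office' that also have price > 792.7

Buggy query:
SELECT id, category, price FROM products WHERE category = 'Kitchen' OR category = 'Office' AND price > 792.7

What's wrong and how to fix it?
Bug: AND binds tighter than OR, so this parses as category = 'Kitchen' OR (category = 'Office' AND price > 792.7)

Fix: Group the OR with parentheses (or use IN), then AND the threshold

Corrected query:
SELECT id, category, price FROM products WHERE (category = 'Kitchen' OR category = 'Office') AND price > 792.7

Result:
id | category | price  
---+----------+--------
1  | Office   | 978.5  
6  | Office   | 1011.15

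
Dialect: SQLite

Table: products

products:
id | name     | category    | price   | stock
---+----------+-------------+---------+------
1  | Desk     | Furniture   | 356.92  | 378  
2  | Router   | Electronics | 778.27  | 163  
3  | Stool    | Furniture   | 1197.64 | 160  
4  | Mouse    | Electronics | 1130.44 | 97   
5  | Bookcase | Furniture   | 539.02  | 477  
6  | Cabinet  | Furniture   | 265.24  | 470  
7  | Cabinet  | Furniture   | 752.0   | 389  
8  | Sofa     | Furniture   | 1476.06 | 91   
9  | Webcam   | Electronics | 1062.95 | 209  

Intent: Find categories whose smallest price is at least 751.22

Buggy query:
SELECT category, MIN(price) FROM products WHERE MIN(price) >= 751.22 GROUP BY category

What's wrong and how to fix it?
Bug: Aggregates like MIN are computed per group after WHERE runs

Fix: Use HAVING for the per-group MIN condition

Corrected query:
SELECT category, MIN(price) FROM products GROUP BY category HAVING MIN(price) >= 751.22

Result:
category    | MIN(price)
------------+-----------
Electronics | 778.27    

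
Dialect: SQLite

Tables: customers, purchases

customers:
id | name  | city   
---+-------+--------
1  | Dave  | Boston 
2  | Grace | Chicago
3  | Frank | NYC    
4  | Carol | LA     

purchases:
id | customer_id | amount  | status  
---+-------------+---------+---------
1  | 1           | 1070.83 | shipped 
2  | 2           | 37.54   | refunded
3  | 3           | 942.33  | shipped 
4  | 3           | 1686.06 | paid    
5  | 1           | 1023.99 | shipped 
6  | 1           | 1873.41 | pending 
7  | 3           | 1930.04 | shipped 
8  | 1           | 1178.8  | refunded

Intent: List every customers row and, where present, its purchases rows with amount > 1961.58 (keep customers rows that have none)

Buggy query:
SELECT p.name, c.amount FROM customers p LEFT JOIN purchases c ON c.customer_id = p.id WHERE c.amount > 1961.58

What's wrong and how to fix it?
Bug: A WHERE condition on the right-hand table after LEFT JOIN drops unmatched parents

Fix: Move the right-table condition into the ON clause so unmatched parents are kept

Corrected query:
SELECT p.name, c.amount FROM customers p LEFT JOIN purchases c ON c.customer_id = p.id AND c.amount > 1961.58

Result:
name  | amount
------+-------
Dave  | NULL  
Grace | NULL  
Frank | NULL  
Carol | NULL  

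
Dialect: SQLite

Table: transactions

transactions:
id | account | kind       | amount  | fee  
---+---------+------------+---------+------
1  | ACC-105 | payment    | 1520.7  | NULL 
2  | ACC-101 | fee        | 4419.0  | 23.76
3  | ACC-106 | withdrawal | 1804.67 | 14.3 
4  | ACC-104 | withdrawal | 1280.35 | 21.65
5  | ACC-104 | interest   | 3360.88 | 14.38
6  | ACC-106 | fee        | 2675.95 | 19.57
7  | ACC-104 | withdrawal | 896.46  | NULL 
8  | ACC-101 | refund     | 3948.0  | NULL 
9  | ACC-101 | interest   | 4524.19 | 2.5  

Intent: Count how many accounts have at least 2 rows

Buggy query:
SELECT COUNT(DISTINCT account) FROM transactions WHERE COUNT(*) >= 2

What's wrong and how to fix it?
Bug: COUNT(*) cannot appear in WHERE; the per-group count doesn't exist yet

Fix: Use a subquery that GROUPs and filters with HAVING, then count its rows

Corrected query:
SELECT COUNT(*) FROM (SELECT account FROM transactions GROUP BY account HAVING COUNT(*) >= 2)

Result:
COUNT(*)
--------
3       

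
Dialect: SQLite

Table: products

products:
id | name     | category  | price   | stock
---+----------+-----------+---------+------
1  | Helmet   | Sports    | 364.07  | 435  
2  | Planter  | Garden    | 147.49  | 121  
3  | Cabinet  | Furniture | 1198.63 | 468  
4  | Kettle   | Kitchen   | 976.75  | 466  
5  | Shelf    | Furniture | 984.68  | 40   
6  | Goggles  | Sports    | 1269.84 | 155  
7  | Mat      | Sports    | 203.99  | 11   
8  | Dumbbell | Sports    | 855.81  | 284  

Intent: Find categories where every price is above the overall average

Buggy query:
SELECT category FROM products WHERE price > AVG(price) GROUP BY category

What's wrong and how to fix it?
Bug: AVG() is an aggregate; it can't sit directly in WHERE

Fix: Compute the overall average in a scalar subquery and compare each group's MIN against it in HAVING

Corrected query:
SELECT category FROM products GROUP BY category HAVING MIN(price) > (SELECT AVG(price) FROM products)

Result:
category 
---------
Furniture
Kitchen  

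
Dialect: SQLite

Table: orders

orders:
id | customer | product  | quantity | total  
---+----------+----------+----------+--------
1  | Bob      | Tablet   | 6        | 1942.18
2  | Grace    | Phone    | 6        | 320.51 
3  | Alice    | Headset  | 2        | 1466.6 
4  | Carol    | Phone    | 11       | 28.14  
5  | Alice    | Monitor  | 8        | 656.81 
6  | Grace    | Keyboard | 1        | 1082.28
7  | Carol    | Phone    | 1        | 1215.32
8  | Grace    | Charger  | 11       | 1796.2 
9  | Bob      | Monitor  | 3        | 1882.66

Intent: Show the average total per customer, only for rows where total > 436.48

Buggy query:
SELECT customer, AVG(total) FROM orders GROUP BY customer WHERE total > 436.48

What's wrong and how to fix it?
Bug: WHERE cannot follow GROUP BY

Fix: Move the WHERE clause before GROUP BY

Corrected query:
SELECT customer, AVG(total) FROM orders WHERE total > 436.48 GROUP BY customer

Result:
customer | AVG(total)
---------+-----------
Alice    | 1061.705  
Bob      | 1912.42   
Carol    | 1215.32   
Grace    | 1439.24   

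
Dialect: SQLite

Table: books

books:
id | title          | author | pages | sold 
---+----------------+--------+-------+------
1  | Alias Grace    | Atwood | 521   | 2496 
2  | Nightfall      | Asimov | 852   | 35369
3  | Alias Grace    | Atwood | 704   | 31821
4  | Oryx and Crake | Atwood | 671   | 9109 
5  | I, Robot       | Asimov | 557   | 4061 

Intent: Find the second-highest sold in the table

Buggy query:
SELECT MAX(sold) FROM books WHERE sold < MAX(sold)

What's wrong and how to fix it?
Bug: The inner MAX is an aggregate inside WHERE, which is not allowed

Fix: Put the inner MAX in a scalar subquery

Corrected query:
SELECT MAX(sold) FROM books WHERE sold < (SELECT MAX(sold) FROM books)

Result:
MAX(sold)
---------
31821    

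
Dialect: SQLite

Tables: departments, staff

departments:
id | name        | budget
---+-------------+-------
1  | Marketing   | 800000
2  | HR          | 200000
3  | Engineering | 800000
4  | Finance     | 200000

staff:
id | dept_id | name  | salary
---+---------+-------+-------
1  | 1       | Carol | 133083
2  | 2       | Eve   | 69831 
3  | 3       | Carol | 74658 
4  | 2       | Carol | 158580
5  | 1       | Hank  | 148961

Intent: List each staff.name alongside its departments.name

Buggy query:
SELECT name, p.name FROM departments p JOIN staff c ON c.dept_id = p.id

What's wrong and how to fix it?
Bug: Both tables have a 'name' column; the unqualified reference is ambiguous

Fix: Qualify the column with its table alias (c.name)

Corrected query:
SELECT c.name, p.name FROM departments p JOIN staff c ON c.dept_id = p.id

Result:
name  | name       
------+------------
Carol | Marketing  
Eve   | HR         
Carol | Engineering
Carol | HR         
Hank  | Marketing  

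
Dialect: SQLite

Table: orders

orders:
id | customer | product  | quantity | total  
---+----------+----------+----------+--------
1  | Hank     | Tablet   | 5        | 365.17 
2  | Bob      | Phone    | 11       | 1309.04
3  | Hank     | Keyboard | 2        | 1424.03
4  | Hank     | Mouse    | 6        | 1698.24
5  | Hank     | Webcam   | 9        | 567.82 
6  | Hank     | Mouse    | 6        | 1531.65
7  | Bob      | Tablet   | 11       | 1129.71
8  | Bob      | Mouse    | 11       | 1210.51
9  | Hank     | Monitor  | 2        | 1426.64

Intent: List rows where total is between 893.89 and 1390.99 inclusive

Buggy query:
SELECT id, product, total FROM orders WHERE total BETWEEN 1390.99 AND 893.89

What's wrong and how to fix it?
Bug: BETWEEN expects the lower bound first; with 1390.99 AND 893.89 the range is empty

Fix: Write BETWEEN 893.89 AND 1390.99

Corrected query:
SELECT id, product, total FROM orders WHERE total BETWEEN 893.89 AND 1390.99

Result:
id | product | total  
---+---------+--------
2  | Phone   | 1309.04
7  | Tablet  | 1129.71
8  | Mouse   | 1210.51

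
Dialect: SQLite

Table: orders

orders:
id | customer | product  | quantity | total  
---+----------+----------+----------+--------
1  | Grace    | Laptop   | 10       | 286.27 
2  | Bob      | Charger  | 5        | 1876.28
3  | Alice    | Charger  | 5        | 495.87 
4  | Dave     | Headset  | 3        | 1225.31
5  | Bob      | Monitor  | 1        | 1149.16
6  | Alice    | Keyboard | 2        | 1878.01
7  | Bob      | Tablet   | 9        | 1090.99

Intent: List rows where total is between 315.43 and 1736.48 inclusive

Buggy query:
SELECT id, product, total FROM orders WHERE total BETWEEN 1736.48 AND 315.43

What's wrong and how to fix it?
Bug: BETWEEN expects the lower bound first; with 1736.48 AND 315.43 the range is empty

Fix: Write BETWEEN 315.43 AND 1736.48

Corrected query:
SELECT id, product, total FROM orders WHERE total BETWEEN 315.43 AND 1736.48

Result:
id | product | total  
---+---------+--------
3  | Charger | 495.87 
4  | Headset | 1225.31
5  | Monitor | 1149.16
7  | Tablet  | 1090.99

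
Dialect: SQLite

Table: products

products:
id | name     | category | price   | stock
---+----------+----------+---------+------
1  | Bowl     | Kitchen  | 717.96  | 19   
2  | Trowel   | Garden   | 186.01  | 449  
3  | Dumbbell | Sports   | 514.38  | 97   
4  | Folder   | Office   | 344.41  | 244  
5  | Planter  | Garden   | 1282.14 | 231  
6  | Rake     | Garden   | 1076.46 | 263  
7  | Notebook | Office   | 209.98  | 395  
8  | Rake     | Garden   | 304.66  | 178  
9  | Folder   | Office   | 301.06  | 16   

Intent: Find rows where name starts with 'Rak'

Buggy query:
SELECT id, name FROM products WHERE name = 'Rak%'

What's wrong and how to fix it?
Bug: '=' compares the literal string including the % character; pattern matching needs LIKE

Fix: Use LIKE for wildcard pattern matching

Corrected query:
SELECT id, name FROM products WHERE name LIKE 'Rak%'

Result:
id | name
---+-----
6  | Rake
8  | Rake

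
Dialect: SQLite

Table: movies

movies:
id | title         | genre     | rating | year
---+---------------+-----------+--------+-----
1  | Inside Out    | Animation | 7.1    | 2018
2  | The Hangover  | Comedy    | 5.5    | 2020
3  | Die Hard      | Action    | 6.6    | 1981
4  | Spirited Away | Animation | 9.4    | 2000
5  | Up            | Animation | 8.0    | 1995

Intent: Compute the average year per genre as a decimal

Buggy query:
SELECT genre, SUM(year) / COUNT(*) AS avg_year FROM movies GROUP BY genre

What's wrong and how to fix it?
Bug: SUM(year) and COUNT(*) are both integers; the division truncates the fractional part

Fix: Multiply by 1.0 (or CAST to REAL) to force floating-point division

Corrected query:
SELECT genre, SUM(year) * 1.0 / COUNT(*) AS avg_year FROM movies GROUP BY genre

Result:
genre     | avg_year   
----------+------------
Action    | 1981       
Animation | 2004.333333
Comedy    | 2020       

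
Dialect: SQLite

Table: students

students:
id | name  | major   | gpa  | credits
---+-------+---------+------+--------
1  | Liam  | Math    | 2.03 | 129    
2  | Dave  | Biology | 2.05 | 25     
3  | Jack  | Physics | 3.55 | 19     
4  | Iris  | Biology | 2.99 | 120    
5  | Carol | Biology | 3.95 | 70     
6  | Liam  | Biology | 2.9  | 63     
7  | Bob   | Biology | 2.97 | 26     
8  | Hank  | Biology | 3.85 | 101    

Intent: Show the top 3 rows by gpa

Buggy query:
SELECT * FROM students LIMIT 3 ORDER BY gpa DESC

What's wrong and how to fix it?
Bug: ORDER BY cannot follow LIMIT; LIMIT is the final clause

Fix: Swap the clauses: ORDER BY first, then LIMIT

Corrected query:
SELECT * FROM students ORDER BY gpa DESC LIMIT 3

Result:
id | name  | major   | gpa  | credits
---+-------+---------+------+--------
5  | Carol | Biology | 3.95 | 70     
8  | Hank  | Biology | 3.85 | 101    
3  | Jack  | Physics | 3.55 | 19     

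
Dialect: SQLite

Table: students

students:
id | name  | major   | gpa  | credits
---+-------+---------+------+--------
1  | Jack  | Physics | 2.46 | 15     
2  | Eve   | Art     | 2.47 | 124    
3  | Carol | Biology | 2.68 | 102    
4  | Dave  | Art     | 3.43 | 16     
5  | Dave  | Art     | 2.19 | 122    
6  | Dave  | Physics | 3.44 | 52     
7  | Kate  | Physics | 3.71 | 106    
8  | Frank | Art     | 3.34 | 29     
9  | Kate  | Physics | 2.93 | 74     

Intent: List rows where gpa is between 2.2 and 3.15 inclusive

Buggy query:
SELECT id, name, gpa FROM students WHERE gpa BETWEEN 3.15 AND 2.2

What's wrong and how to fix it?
Bug: BETWEEN expects the lower bound first; with 3.15 AND 2.2 the range is empty

Fix: Write BETWEEN 2.2 AND 3.15

Corrected query:
SELECT id, name, gpa FROM students WHERE gpa BETWEEN 2.2 AND 3.15

Result:
id | name  | gpa 
---+-------+-----
1  | Jack  | 2.46
2  | Eve   | 2.47
3  | Carol | 2.68
9  | Kate  | 2.93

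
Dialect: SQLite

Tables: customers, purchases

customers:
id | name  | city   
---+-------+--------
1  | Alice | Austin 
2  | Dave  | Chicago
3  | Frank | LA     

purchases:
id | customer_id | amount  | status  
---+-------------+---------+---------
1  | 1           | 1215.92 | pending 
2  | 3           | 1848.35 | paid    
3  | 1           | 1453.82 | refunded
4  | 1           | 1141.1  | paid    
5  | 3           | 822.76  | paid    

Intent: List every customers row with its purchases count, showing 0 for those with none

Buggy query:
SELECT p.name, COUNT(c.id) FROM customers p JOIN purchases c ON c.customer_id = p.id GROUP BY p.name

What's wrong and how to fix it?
Bug: An inner join excludes parents with zero children

Fix: Switch to LEFT JOIN to retain unmatched parent rows

Corrected query:
SELECT p.name, COUNT(c.id) FROM customers p LEFT JOIN purchases c ON c.customer_id = p.id GROUP BY p.name

Result:
name  | COUNT(c.id)
------+------------
Alice | 3          
Dave  | 0          
Frank | 2          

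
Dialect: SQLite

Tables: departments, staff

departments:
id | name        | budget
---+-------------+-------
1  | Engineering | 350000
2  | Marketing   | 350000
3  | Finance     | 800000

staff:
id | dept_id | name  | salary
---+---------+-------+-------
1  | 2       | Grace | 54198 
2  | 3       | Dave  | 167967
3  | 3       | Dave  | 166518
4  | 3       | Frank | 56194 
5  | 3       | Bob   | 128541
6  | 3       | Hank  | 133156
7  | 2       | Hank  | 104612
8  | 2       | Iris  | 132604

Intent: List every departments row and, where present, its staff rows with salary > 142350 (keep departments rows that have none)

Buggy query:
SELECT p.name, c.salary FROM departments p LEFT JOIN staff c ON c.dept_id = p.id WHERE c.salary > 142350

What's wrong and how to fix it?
Bug: Filtering c.salary in WHERE discards the NULL rows produced by LEFT JOIN, turning it into an inner join

Fix: Put 'c.salary > 142350' in the JOIN's ON clause instead of WHERE

Corrected query:
SELECT p.name, c.salary FROM departments p LEFT JOIN staff c ON c.dept_id = p.id AND c.salary > 142350

Result:
name        | salary
------------+-------
Engineering | NULL  
Marketing   | NULL  
Finance     | 166518
Finance     | 167967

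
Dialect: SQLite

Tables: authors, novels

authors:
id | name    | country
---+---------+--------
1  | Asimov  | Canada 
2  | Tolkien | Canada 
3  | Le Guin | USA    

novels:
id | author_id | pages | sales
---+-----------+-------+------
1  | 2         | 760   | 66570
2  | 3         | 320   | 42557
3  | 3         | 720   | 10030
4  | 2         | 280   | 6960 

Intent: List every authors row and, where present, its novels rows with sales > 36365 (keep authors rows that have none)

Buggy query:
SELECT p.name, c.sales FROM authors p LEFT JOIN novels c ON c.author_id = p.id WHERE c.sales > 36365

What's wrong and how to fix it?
Bug: A WHERE condition on the right-hand table after LEFT JOIN drops unmatched parents

Fix: Move the right-table condition into the ON clause so unmatched parents are kept

Corrected query:
SELECT p.name, c.sales FROM authors p LEFT JOIN novels c ON c.author_id = p.id AND c.sales > 36365

Result:
name    | sales
--------+------
Asimov  | NULL 
Tolkien | 66570
Le Guin | 42557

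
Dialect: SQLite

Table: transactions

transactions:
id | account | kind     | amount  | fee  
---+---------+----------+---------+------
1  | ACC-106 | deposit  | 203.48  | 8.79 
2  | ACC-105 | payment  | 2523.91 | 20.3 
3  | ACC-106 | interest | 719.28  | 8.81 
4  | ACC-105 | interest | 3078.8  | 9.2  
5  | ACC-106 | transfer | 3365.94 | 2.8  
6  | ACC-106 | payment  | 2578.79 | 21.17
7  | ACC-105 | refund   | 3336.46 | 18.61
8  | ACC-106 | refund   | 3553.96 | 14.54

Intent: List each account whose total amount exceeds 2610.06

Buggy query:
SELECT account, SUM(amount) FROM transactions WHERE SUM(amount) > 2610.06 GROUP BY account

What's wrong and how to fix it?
Bug: SUM(amount) is an aggregate, but WHERE filters rows before aggregation

Fix: Use HAVING (which filters groups after aggregation) instead of WHERE

Corrected query:
SELECT account, SUM(amount) FROM transactions GROUP BY account HAVING SUM(amount) > 2610.06

Result:
account | SUM(amount)
--------+------------
ACC-105 | 8939.17    
ACC-106 | 10421.45   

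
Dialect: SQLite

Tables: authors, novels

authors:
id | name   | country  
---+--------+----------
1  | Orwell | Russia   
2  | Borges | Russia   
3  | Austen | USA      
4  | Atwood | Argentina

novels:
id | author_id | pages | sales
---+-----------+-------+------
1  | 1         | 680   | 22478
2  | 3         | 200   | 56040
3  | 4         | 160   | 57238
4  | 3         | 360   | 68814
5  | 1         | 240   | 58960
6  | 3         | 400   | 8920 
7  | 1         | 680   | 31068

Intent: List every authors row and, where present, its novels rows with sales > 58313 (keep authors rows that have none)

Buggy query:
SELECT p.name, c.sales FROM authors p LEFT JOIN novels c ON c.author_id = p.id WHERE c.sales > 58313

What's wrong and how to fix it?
Bug: A WHERE condition on the right-hand table after LEFT JOIN drops unmatched parents

Fix: Put 'c.sales > 58313' in the JOIN's ON clause instead of WHERE

Corrected query:
SELECT p.name, c.sales FROM authors p LEFT JOIN novels c ON c.author_id = p.id AND c.sales > 58313

Result:
name   | sales
-------+------
Orwell | 58960
Borges | NULL 
Austen | 68814
Atwood | NULL 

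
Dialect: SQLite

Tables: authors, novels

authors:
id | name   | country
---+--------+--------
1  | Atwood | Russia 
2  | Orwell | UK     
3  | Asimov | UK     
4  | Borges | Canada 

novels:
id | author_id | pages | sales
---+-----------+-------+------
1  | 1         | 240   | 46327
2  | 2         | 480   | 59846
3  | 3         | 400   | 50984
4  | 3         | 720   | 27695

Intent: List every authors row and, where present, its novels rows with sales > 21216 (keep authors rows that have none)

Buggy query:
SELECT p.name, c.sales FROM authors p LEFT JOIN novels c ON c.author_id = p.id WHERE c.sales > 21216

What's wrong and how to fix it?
Bug: A WHERE condition on the right-hand table after LEFT JOIN drops unmatched parents

Fix: Move the right-table condition into the ON clause so unmatched parents are kept

Corrected query:
SELECT p.name, c.sales FROM authors p LEFT JOIN novels c ON c.author_id = p.id AND c.sales > 21216

Result:
name   | sales
-------+------
Atwood | 46327
Orwell | 59846
Asimov | 27695
Asimov | 50984
Borges | NULL 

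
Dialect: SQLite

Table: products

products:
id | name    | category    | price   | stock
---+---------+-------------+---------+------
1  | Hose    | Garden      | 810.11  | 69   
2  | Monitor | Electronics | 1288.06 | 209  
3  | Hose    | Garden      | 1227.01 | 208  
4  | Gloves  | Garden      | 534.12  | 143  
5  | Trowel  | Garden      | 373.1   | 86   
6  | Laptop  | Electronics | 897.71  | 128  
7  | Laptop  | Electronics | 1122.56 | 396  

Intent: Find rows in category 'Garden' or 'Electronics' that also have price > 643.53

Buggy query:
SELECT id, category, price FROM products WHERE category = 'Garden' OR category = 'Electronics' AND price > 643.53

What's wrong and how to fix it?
Bug: Without parentheses, AND is evaluated before OR, so the price filter only applies to the 'Electronics' branch

Fix: Group the OR with parentheses (or use IN), then AND the threshold

Corrected query:
SELECT id, category, price FROM products WHERE (category = 'Garden' OR category = 'Electronics') AND price > 643.53

Result:
id | category    | price  
---+-------------+--------
1  | Garden      | 810.11 
2  | Electronics | 1288.06
3  | Garden      | 1227.01
6  | Electronics | 897.71 
7  | Electronics | 1122.56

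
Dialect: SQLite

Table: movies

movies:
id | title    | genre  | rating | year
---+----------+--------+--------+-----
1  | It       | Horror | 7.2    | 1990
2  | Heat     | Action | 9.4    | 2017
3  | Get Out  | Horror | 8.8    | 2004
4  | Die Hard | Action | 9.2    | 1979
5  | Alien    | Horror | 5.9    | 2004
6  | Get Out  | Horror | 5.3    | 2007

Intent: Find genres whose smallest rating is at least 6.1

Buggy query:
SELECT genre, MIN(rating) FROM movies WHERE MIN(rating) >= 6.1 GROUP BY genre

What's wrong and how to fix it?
Bug: Aggregates like MIN are computed per group after WHERE runs

Fix: Use HAVING for the per-group MIN condition

Corrected query:
SELECT genre, MIN(rating) FROM movies GROUP BY genre HAVING MIN(rating) >= 6.1

Result:
genre  | MIN(rating)
-------+------------
Action | 9.2        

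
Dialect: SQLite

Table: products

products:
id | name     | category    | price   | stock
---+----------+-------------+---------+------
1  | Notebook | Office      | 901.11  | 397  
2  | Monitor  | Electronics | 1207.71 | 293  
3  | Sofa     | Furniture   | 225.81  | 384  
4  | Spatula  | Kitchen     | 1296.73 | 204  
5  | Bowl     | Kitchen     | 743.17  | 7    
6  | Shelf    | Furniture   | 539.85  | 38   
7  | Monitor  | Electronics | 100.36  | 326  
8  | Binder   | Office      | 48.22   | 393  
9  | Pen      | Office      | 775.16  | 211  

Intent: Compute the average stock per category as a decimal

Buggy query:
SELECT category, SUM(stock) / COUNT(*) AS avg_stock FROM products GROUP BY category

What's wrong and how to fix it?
Bug: Both operands are integers, so '/' performs integer division and truncates

Fix: Multiply by 1.0 (or CAST to REAL) to force floating-point division

Corrected query:
SELECT category, SUM(stock) * 1.0 / COUNT(*) AS avg_stock FROM products GROUP BY category

Result:
category    | avg_stock 
------------+-----------
Electronics | 309.5     
Furniture   | 211       
Kitchen     | 105.5     
Office      | 333.666667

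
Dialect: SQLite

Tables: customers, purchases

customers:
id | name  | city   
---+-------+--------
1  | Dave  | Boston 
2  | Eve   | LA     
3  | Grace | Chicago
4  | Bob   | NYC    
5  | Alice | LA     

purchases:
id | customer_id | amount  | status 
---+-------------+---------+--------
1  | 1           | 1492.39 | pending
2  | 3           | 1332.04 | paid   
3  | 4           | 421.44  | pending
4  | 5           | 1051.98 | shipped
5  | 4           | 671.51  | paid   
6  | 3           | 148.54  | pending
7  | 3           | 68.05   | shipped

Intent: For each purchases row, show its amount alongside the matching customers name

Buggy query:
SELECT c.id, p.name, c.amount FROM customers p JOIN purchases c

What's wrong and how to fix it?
Bug: Missing join condition: each purchases row is matched to all customers rows instead of just its own

Fix: Add ON c.customer_id = p.id to the JOIN

Corrected query:
SELECT c.id, p.name, c.amount FROM customers p JOIN purchases c ON c.customer_id = p.id

Result:
id | name  | amount 
---+-------+--------
1  | Dave  | 1492.39
2  | Grace | 1332.04
3  | Bob   | 421.44 
4  | Alice | 1051.98
5  | Bob   | 671.51 
6  | Grace | 148.54 
7  | Grace | 68.05  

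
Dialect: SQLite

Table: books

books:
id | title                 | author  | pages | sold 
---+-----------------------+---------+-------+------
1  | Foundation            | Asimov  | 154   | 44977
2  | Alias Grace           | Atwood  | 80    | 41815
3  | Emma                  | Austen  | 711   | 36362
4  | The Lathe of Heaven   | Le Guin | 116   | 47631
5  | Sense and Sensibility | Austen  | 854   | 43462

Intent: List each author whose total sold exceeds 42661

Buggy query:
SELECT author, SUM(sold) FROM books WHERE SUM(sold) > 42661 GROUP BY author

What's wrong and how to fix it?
Bug: Aggregate functions cannot appear in a WHERE clause

Fix: Use HAVING (which filters groups after aggregation) instead of WHERE

Corrected query:
SELECT author, SUM(sold) FROM books GROUP BY author HAVING SUM(sold) > 42661

Result:
author  | SUM(sold)
--------+----------
Asimov  | 44977    
Austen  | 79824    
Le Guin | 47631    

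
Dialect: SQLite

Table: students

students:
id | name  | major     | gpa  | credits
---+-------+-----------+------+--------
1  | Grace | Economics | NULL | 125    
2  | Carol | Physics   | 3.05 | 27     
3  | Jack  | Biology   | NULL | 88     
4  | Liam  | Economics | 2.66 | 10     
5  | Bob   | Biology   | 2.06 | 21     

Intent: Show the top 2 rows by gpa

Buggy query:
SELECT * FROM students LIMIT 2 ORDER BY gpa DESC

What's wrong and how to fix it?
Bug: ORDER BY cannot follow LIMIT; LIMIT is the final clause

Fix: Swap the clauses: ORDER BY first, then LIMIT

Corrected query:
SELECT * FROM students ORDER BY gpa DESC LIMIT 2

Result:
id | name  | major     | gpa  | credits
---+-------+-----------+------+--------
2  | Carol | Physics   | 3.05 | 27     
4  | Liam  | Economics | 2.66 | 10     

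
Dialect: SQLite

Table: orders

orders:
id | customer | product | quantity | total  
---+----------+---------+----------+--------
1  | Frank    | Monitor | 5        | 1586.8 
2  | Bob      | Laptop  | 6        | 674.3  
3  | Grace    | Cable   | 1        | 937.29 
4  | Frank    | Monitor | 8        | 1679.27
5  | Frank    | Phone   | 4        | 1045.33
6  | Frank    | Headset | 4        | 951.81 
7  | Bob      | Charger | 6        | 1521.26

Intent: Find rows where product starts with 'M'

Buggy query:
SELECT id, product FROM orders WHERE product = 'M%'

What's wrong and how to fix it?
Bug: Wildcards only work with LIKE; '=' treats '%' as a literal character

Fix: Use LIKE for wildcard pattern matching

Corrected query:
SELECT id, product FROM orders WHERE product LIKE 'M%'

Result:
id | product
---+--------
1  | Monitor
4  | Monitor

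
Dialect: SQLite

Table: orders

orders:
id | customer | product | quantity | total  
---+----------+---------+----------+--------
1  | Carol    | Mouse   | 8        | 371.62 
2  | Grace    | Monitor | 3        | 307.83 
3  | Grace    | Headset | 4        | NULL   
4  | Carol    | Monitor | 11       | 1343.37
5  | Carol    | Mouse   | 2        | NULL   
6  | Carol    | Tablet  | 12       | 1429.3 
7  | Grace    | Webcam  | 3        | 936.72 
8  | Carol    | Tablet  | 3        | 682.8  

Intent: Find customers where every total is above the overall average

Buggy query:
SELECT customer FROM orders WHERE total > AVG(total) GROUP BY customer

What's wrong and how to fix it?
Bug: AVG() is an aggregate; it can't sit directly in WHERE

Fix: Compute the overall average in a scalar subquery and compare each group's MIN against it in HAVING

Corrected query:
SELECT customer FROM orders GROUP BY customer HAVING MIN(total) > (SELECT AVG(total) FROM orders)

Result:
(no rows)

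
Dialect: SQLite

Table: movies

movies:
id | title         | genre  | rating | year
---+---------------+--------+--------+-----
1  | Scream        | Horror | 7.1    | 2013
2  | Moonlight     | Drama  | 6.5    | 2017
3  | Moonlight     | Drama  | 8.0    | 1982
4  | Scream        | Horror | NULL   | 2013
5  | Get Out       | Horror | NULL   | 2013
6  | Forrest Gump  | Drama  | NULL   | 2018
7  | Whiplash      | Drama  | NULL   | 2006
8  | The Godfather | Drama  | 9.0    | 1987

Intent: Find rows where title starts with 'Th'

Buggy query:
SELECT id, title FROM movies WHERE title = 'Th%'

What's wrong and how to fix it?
Bug: '=' compares the literal string including the % character; pattern matching needs LIKE

Fix: Use LIKE for wildcard pattern matching

Corrected query:
SELECT id, title FROM movies WHERE title LIKE 'Th%'

Result:
id | title        
---+--------------
8  | The Godfather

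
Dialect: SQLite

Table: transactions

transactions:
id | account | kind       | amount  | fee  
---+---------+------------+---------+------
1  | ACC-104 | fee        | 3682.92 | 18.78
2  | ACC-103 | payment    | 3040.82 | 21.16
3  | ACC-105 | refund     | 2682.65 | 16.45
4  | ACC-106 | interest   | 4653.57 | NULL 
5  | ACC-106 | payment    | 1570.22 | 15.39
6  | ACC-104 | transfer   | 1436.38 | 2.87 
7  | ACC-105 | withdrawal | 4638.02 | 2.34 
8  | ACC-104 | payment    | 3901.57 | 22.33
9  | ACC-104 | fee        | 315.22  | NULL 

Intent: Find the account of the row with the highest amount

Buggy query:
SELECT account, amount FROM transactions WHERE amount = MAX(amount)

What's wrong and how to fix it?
Bug: MAX(amount) is an aggregate and cannot be used directly in WHERE

Fix: Wrap MAX in a scalar subquery so WHERE compares against a single value

Corrected query:
SELECT account, amount FROM transactions WHERE amount = (SELECT MAX(amount) FROM transactions)

Result:
account | amount 
--------+--------
ACC-106 | 4653.57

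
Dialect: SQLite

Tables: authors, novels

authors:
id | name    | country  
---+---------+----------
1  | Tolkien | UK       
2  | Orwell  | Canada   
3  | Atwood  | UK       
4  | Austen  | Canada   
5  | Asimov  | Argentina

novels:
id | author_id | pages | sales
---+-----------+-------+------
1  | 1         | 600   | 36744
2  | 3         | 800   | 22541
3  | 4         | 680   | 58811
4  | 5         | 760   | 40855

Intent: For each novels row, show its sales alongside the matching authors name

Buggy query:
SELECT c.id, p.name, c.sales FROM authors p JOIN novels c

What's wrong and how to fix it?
Bug: JOIN with no ON clause produces a cartesian product; every novels row pairs with every authors row

Fix: Specify the join condition linking the foreign key to the parent id

Corrected query:
SELECT c.id, p.name, c.sales FROM authors p JOIN novels c ON c.author_id = p.id

Result:
id | name    | sales
---+---------+------
1  | Tolkien | 36744
2  | Atwood  | 22541
3  | Austen  | 58811
4  | Asimov  | 40855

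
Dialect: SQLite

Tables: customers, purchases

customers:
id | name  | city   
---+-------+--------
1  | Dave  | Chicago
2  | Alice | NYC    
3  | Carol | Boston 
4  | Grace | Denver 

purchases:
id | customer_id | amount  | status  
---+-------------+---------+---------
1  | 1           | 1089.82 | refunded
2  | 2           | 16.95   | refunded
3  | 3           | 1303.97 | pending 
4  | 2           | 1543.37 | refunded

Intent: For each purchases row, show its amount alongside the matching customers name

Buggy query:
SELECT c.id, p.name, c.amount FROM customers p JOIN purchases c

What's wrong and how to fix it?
Bug: JOIN with no ON clause produces a cartesian product; every purchases row pairs with every customers row

Fix: Specify the join condition linking the foreign key to the parent id

Corrected query:
SELECT c.id, p.name, c.amount FROM customers p JOIN purchases c ON c.customer_id = p.id

Result:
id | name  | amount 
---+-------+--------
1  | Dave  | 1089.82
2  | Alice | 16.95  
3  | Carol | 1303.97
4  | Alice | 1543.37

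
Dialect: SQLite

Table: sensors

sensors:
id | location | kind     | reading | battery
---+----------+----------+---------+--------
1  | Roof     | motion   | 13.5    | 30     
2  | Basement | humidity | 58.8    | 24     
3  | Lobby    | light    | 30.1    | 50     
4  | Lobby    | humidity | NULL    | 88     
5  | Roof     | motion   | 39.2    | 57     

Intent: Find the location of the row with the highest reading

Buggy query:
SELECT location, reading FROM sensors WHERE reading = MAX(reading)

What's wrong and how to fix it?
Bug: WHERE is evaluated per row; an aggregate over the whole table isn't defined there

Fix: Wrap MAX in a scalar subquery so WHERE compares against a single value

Corrected query:
SELECT location, reading FROM sensors WHERE reading = (SELECT MAX(reading) FROM sensors)

Result:
location | reading
---------+--------
Basement | 58.8   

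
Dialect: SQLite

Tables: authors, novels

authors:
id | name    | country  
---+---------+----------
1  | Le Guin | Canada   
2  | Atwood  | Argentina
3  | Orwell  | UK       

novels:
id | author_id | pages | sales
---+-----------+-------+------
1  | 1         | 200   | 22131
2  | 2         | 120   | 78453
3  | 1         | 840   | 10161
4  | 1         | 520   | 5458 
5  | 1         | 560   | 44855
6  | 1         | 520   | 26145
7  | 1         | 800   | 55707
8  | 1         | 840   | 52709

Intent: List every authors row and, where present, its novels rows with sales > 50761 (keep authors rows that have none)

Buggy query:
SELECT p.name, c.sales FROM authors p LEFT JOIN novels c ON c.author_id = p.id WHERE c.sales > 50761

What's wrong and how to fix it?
Bug: A WHERE condition on the right-hand table after LEFT JOIN drops unmatched parents

Fix: Put 'c.sales > 50761' in the JOIN's ON clause instead of WHERE

Corrected query:
SELECT p.name, c.sales FROM authors p LEFT JOIN novels c ON c.author_id = p.id AND c.sales > 50761

Result:
name    | sales
--------+------
Le Guin | 52709
Le Guin | 55707
Atwood  | 78453
Orwell  | NULL 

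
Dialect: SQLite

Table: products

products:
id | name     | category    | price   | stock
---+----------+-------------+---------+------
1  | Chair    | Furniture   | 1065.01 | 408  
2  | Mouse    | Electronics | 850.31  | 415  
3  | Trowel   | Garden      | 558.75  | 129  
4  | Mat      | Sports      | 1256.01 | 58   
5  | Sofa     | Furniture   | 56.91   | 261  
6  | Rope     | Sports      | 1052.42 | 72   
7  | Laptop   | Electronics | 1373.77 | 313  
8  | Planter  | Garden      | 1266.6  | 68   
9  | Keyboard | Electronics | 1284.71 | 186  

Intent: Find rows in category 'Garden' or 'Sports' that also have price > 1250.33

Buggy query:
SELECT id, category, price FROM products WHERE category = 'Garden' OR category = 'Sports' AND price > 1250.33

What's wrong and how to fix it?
Bug: Without parentheses, AND is evaluated before OR, so the price filter only applies to the 'Sports' branch

Fix: Group the OR with parentheses (or use IN), then AND the threshold

Corrected query:
SELECT id, category, price FROM products WHERE (category = 'Garden' OR category = 'Sports') AND price > 1250.33

Result:
id | category | price  
---+----------+--------
4  | Sports   | 1256.01
8  | Garden   | 1266.6 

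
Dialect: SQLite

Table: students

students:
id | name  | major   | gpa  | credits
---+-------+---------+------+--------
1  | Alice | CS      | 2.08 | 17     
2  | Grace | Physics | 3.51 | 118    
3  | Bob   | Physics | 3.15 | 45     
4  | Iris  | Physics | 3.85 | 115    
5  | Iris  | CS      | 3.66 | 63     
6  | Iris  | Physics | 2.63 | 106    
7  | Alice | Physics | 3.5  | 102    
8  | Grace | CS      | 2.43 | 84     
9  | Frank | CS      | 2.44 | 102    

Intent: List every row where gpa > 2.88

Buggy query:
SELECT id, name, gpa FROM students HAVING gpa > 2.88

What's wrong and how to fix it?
Bug: This is a non-aggregate query (no GROUP BY, no aggregates), so in SQLite the HAVING clause is invalid here; a row-level condition belongs in WHERE

Fix: Replace HAVING with WHERE since the condition applies to individual rows

Corrected query:
SELECT id, name, gpa FROM students WHERE gpa > 2.88

Result:
id | name  | gpa 
---+-------+-----
2  | Grace | 3.51
3  | Bob   | 3.15
4  | Iris  | 3.85
5  | Iris  | 3.66
7  | Alice | 3.5 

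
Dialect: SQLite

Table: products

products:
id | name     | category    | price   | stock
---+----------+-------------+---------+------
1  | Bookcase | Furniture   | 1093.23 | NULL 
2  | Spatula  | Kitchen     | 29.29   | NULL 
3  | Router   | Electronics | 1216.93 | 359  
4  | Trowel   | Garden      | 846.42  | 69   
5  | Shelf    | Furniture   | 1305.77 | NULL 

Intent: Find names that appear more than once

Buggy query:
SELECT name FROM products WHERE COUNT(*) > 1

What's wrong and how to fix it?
Bug: WHERE can't reference COUNT(*); aggregates are computed after WHERE

Fix: GROUP BY name, then filter groups with HAVING COUNT(*) > 1

Corrected query:
SELECT name FROM products GROUP BY name HAVING COUNT(*) > 1

Result:
(no rows)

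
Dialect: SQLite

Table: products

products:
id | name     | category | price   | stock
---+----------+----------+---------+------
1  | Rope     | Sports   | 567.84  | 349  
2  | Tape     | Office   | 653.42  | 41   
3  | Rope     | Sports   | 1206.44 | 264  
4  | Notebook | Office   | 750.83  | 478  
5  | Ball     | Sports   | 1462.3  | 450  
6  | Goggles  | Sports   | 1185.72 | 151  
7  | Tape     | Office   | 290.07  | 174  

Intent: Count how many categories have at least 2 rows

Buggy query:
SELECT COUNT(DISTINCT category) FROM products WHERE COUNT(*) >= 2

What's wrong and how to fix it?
Bug: WHERE filters individual rows, not groups, so a group-level COUNT is invalid there

Fix: Group first with HAVING COUNT(*) >= 2, then COUNT the resulting groups

Corrected query:
SELECT COUNT(*) FROM (SELECT category FROM products GROUP BY category HAVING COUNT(*) >= 2)

Result:
COUNT(*)
--------
2       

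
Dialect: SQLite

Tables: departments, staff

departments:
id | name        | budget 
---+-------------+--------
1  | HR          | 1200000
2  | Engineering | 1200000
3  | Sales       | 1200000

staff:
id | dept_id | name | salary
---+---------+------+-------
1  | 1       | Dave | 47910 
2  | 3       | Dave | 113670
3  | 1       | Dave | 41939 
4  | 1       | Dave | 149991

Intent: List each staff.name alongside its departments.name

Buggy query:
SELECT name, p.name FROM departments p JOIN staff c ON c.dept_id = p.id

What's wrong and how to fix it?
Bug: 'name' exists in both joined tables, so the database can't tell which one is meant

Fix: Qualify the column with its table alias (c.name)

Corrected query:
SELECT c.name, p.name FROM departments p JOIN staff c ON c.dept_id = p.id

Result:
name | name 
-----+------
Dave | HR   
Dave | Sales
Dave | HR   
Dave | HR   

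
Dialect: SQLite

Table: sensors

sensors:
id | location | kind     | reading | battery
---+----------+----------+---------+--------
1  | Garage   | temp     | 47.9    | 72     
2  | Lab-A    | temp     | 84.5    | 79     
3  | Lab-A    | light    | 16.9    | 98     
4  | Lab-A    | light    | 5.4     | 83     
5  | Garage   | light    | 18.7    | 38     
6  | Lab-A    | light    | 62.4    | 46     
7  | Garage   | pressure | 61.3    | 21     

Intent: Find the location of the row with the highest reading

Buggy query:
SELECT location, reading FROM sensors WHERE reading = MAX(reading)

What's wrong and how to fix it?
Bug: MAX(reading) is an aggregate and cannot be used directly in WHERE

Fix: Wrap MAX in a scalar subquery so WHERE compares against a single value

Corrected query:
SELECT location, reading FROM sensors WHERE reading = (SELECT MAX(reading) FROM sensors)

Result:
location | reading
---------+--------
Lab-A    | 84.5   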